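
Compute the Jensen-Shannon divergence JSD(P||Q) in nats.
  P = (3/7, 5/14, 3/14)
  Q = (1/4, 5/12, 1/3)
0.0196 nats

Jensen-Shannon divergence is:
JSD(P||Q) = 0.5 × D_KL(P||M) + 0.5 × D_KL(Q||M)
where M = 0.5 × (P + Q) is the mixture distribution.

M = 0.5 × (3/7, 5/14, 3/14) + 0.5 × (1/4, 5/12, 1/3) = (0.339286, 0.386905, 0.27381)

D_KL(P||M) = 0.0190 nats
D_KL(Q||M) = 0.0201 nats

JSD(P||Q) = 0.5 × 0.0190 + 0.5 × 0.0201 = 0.0196 nats

Unlike KL divergence, JSD is symmetric and bounded: 0 ≤ JSD ≤ log(2).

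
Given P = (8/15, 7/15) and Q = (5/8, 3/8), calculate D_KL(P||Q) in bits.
0.0252 bits

KL divergence: D_KL(P||Q) = Σ p(x) log(p(x)/q(x))

Computing term by term:
  x=0: 8/15 × log_2[(8/15)/(5/8)] = 8/15 × -0.2288 = -0.1220
  x=1: 7/15 × log_2[(7/15)/(3/8)] = 7/15 × 0.3155 = 0.1472

D_KL(P||Q) = 0.0252 bits

Note: KL divergence is always non-negative and equals 0 iff P = Q.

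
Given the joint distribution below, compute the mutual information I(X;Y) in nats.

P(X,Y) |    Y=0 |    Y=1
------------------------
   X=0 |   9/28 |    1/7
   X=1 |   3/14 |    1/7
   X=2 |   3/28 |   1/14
0.0046 nats

Mutual information: I(X;Y) = H(X) + H(Y) - H(X,Y)

Marginals:
P(X) = (13/28, 5/14, 5/28), H(X) = 1.0316 nats
P(Y) = (9/14, 5/14), H(Y) = 0.6518 nats

Joint entropy: H(X,Y) = 1.6787 nats

I(X;Y) = 1.0316 + 0.6518 - 1.6787 = 0.0046 nats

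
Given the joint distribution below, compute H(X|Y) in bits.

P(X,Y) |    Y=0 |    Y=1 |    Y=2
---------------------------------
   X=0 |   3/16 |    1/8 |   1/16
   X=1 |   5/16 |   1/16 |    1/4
0.8750 bits

Using the chain rule: H(X|Y) = H(X,Y) - H(Y)

First, compute H(X,Y) = 2.3522 bits

Marginal P(Y) = (1/2, 3/16, 5/16)
H(Y) = 1.4772 bits

H(X|Y) = H(X,Y) - H(Y) = 2.3522 - 1.4772 = 0.8750 bits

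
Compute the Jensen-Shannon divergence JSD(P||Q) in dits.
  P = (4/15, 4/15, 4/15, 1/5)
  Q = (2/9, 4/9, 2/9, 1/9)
0.0086 dits

Jensen-Shannon divergence is:
JSD(P||Q) = 0.5 × D_KL(P||M) + 0.5 × D_KL(Q||M)
where M = 0.5 × (P + Q) is the mixture distribution.

M = 0.5 × (4/15, 4/15, 4/15, 1/5) + 0.5 × (2/9, 4/9, 2/9, 1/9) = (0.244444, 0.355556, 0.244444, 0.155556)

D_KL(P||M) = 0.0087 dits
D_KL(Q||M) = 0.0084 dits

JSD(P||Q) = 0.5 × 0.0087 + 0.5 × 0.0084 = 0.0086 dits

Unlike KL divergence, JSD is symmetric and bounded: 0 ≤ JSD ≤ log(2).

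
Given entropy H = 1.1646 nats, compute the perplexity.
3.2046

Perplexity is e^H (or exp(H) for natural log).

H = 1.1646 nats
Perplexity = e^1.1646 = 3.2046

Interpretation: The model's uncertainty is equivalent to choosing uniformly among 3.2 options.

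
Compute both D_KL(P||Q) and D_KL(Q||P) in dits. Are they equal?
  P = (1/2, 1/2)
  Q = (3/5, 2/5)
D_KL(P||Q) = 0.0089, D_KL(Q||P) = 0.0087

KL divergence is not symmetric: D_KL(P||Q) ≠ D_KL(Q||P) in general.

D_KL(P||Q) = 0.0089 dits
D_KL(Q||P) = 0.0087 dits

No, they are not equal!

This asymmetry is why KL divergence is not a true distance metric.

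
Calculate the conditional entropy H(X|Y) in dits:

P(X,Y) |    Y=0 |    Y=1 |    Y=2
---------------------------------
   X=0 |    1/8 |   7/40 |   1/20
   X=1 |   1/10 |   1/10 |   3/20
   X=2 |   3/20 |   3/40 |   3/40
0.4528 dits

Using the chain rule: H(X|Y) = H(X,Y) - H(Y)

First, compute H(X,Y) = 0.9263 dits

Marginal P(Y) = (3/8, 7/20, 11/40)
H(Y) = 0.4735 dits

H(X|Y) = H(X,Y) - H(Y) = 0.9263 - 0.4735 = 0.4528 dits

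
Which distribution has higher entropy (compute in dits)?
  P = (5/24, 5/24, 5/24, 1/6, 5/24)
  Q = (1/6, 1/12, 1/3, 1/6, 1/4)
P

Computing entropies in dits:
H(P) = 0.6974
H(Q) = 0.6589

Distribution P has higher entropy.

Intuition: The distribution closer to uniform (more spread out) has higher entropy.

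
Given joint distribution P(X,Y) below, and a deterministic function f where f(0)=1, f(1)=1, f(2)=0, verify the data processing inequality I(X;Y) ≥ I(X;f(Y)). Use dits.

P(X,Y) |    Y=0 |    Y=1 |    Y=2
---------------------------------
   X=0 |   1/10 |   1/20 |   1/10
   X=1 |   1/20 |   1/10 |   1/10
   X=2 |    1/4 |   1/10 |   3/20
I(X;Y) = 0.0166, I(X;f(Y)) = 0.0024, inequality holds: 0.0166 ≥ 0.0024

Data Processing Inequality: For any Markov chain X → Y → Z, we have I(X;Y) ≥ I(X;Z).

Here Z = f(Y) is a deterministic function of Y, forming X → Y → Z.

Original I(X;Y) = 0.0166 dits

After applying f:
P(X,Z) where Z=f(Y):
- P(X,Z=0) = P(X,Y=2)
- P(X,Z=1) = P(X,Y=0) + P(X,Y=1)

I(X;Z) = I(X;f(Y)) = 0.0024 dits

Verification: 0.0166 ≥ 0.0024 ✓

Information cannot be created by processing; the function f can only lose information about X.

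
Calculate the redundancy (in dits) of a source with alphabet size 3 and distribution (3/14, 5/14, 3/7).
0.0164 dits

Redundancy measures how far a source is from maximum entropy:
R = H_max - H(X)

Maximum entropy for 3 symbols: H_max = log_10(3) = 0.4771 dits
Actual entropy: H(X) = 0.4608 dits
Redundancy: R = 0.4771 - 0.4608 = 0.0164 dits

This redundancy represents potential for compression: the source could be compressed by 0.0164 dits per symbol.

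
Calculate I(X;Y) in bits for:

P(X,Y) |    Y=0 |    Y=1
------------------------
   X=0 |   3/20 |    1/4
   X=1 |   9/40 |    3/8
0.0000 bits

Mutual information: I(X;Y) = H(X) + H(Y) - H(X,Y)

Marginals:
P(X) = (2/5, 3/5), H(X) = 0.9710 bits
P(Y) = (3/8, 5/8), H(Y) = 0.9544 bits

Joint entropy: H(X,Y) = 1.9254 bits

I(X;Y) = 0.9710 + 0.9544 - 1.9254 = 0.0000 bits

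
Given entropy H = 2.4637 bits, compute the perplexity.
5.5163

Perplexity is 2^H (or exp(H) for natural log).

H = 2.4637 bits
Perplexity = 2^2.4637 = 5.5163

Interpretation: The model's uncertainty is equivalent to choosing uniformly among 5.5 options.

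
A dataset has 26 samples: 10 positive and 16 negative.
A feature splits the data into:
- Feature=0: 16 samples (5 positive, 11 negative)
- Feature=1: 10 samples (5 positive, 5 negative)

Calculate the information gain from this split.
0.0252 bits

Information Gain = H(Y) - H(Y|Feature)

Before split:
P(positive) = 10/26 = 0.3846
H(Y) = 0.9612 bits

After split:
Feature=0: H = 0.8960 bits (weight = 16/26)
Feature=1: H = 1.0000 bits (weight = 10/26)
H(Y|Feature) = (16/26)×0.8960 + (10/26)×1.0000 = 0.9360 bits

Information Gain = 0.9612 - 0.9360 = 0.0252 bits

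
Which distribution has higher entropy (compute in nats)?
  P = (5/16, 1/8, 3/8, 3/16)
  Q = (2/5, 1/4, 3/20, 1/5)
Q

Computing entropies in nats:
H(P) = 1.3051
H(Q) = 1.3195

Distribution Q has higher entropy.

Intuition: The distribution closer to uniform (more spread out) has higher entropy.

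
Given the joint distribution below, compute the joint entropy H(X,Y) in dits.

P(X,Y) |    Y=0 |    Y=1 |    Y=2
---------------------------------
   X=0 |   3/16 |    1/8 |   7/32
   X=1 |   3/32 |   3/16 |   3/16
0.7626 dits

Joint entropy is H(X,Y) = -Σ_{x,y} p(x,y) log p(x,y).

Summing over all non-zero entries:
H(X,Y) = -[3/16·log_10(3/16) + 1/8·log_10(1/8) + 7/32·log_10(7/32) + 3/32·log_10(3/32) + 3/16·log_10(3/16) + 3/16·log_10(3/16)]
H(X,Y) = 0.7626 dits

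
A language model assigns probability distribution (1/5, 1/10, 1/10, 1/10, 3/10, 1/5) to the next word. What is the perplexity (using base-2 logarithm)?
5.4507

Perplexity is 2^H (or exp(H) for natural log).

First, H = -Σ p log p = 2.4464 bits
Perplexity = 2^2.4464 = 5.4507

Interpretation: The model's uncertainty is equivalent to choosing uniformly among 5.5 options.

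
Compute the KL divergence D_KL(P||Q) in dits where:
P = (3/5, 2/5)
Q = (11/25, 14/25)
0.0224 dits

KL divergence: D_KL(P||Q) = Σ p(x) log(p(x)/q(x))

Computing term by term:
  x=0: 3/5 × log_10[(3/5)/(11/25)] = 3/5 × 0.1347 = 0.0808
  x=1: 2/5 × log_10[(2/5)/(14/25)] = 2/5 × -0.1461 = -0.0585

D_KL(P||Q) = 0.0224 dits

Note: KL divergence is always non-negative and equals 0 iff P = Q.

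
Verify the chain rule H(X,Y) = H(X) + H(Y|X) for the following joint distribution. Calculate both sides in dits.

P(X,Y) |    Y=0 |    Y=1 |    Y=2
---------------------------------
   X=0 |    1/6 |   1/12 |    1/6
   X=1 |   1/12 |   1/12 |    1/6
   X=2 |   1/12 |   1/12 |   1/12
H(X,Y) = 0.9287, H(X) = 0.4680, H(Y|X) = 0.4607 (all in dits)

Chain rule: H(X,Y) = H(X) + H(Y|X)

Left side — joint entropy directly:
H(X,Y) = -Σ p(x,y) log p(x,y) = 0.9287 dits

Right side — compute H(Y|X) from the conditional distributions:
P(X) = (5/12, 1/3, 1/4), so H(X) = 0.4680 dits
H(Y|X) = Σ_x P(X=x) · H(Y|X=x):
  P(Y|X=0) = (2/5, 1/5, 2/5), H(Y|X=0) = 0.4581, weight P(X=0) = 5/12
  P(Y|X=1) = (1/4, 1/4, 1/2), H(Y|X=1) = 0.4515, weight P(X=1) = 1/3
  P(Y|X=2) = (1/3, 1/3, 1/3), H(Y|X=2) = 0.4771, weight P(X=2) = 1/4
H(Y|X) = 0.4607 dits

H(X) + H(Y|X) = 0.4680 + 0.4607 = 0.9287 dits

Both sides equal 0.9287 dits. ✓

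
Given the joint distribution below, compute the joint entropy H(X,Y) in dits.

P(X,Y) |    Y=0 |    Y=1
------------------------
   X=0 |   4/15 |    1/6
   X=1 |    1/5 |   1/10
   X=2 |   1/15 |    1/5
0.7408 dits

Joint entropy is H(X,Y) = -Σ_{x,y} p(x,y) log p(x,y).

Summing over all non-zero entries:
H(X,Y) = -[4/15·log_10(4/15) + 1/6·log_10(1/6) + 1/5·log_10(1/5) + 1/10·log_10(1/10) + 1/15·log_10(1/15) + 1/5·log_10(1/5)]
H(X,Y) = 0.7408 dits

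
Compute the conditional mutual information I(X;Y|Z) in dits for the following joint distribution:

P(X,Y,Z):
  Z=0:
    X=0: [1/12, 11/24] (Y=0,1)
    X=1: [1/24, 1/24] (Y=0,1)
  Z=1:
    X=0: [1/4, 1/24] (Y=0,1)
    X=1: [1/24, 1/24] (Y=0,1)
0.0190 dits

Conditional mutual information: I(X;Y|Z) = H(X|Z) + H(Y|Z) - H(X,Y|Z)

H(Z) = 0.2873
H(X,Z) = 0.4802 → H(X|Z) = 0.1929
H(Y,Z) = 0.5094 → H(Y|Z) = 0.2221
H(X,Y,Z) = 0.6833 → H(X,Y|Z) = 0.3960

I(X;Y|Z) = 0.1929 + 0.2221 - 0.3960 = 0.0190 dits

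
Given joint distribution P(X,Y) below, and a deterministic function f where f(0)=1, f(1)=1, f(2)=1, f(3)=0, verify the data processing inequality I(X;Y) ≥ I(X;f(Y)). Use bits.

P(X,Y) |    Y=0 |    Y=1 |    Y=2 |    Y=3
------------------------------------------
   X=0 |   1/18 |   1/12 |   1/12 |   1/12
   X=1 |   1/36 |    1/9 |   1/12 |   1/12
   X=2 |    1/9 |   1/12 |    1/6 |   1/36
I(X;Y) = 0.0890, I(X;f(Y)) = 0.0497, inequality holds: 0.0890 ≥ 0.0497

Data Processing Inequality: For any Markov chain X → Y → Z, we have I(X;Y) ≥ I(X;Z).

Here Z = f(Y) is a deterministic function of Y, forming X → Y → Z.

Original I(X;Y) = 0.0890 bits

After applying f:
P(X,Z) where Z=f(Y):
- P(X,Z=0) = P(X,Y=3)
- P(X,Z=1) = P(X,Y=0) + P(X,Y=1) + P(X,Y=2)

I(X;Z) = I(X;f(Y)) = 0.0497 bits

Verification: 0.0890 ≥ 0.0497 ✓

Information cannot be created by processing; the function f can only lose information about X.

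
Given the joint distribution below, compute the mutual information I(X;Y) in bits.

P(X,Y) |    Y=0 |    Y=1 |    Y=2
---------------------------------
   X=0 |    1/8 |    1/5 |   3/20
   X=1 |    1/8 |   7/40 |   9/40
0.0103 bits

Mutual information: I(X;Y) = H(X) + H(Y) - H(X,Y)

Marginals:
P(X) = (19/40, 21/40), H(X) = 0.9982 bits
P(Y) = (1/4, 3/8, 3/8), H(Y) = 1.5613 bits

Joint entropy: H(X,Y) = 2.5492 bits

I(X;Y) = 0.9982 + 1.5613 - 2.5492 = 0.0103 bits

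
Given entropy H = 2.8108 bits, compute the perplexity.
7.0167

Perplexity is 2^H (or exp(H) for natural log).

H = 2.8108 bits
Perplexity = 2^2.8108 = 7.0167

Interpretation: The model's uncertainty is equivalent to choosing uniformly among 7.0 options.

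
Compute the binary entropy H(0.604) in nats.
0.6714 nats

The binary entropy function is:
H(p) = -p log(p) - (1-p) log(1-p)

H(0.604) = -0.604 × log_e(0.604) - 0.396 × log_e(0.396)
H(0.604) = 0.6714 nats

Note: Binary entropy is maximized at p=0.5 (H=1 bit) and minimized at p=0 or p=1 (H=0).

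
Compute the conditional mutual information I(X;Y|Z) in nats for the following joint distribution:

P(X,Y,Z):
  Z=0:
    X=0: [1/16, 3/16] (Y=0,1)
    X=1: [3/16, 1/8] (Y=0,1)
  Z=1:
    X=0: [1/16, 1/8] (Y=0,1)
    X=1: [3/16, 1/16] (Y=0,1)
0.0744 nats

Conditional mutual information: I(X;Y|Z) = H(X|Z) + H(Y|Z) - H(X,Y|Z)

H(Z) = 0.6853
H(X,Z) = 1.3705 → H(X|Z) = 0.6852
H(Y,Z) = 1.3705 → H(Y|Z) = 0.6852
H(X,Y,Z) = 1.9813 → H(X,Y|Z) = 1.2960

I(X;Y|Z) = 0.6852 + 0.6852 - 1.2960 = 0.0744 nats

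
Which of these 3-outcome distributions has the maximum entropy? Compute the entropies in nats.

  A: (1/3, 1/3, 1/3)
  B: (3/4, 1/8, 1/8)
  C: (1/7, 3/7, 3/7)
A

For a discrete distribution over n outcomes, entropy is maximized by the uniform distribution.

Computing entropies:
H(A) = 1.0986 nats
H(B) = 0.7356 nats
H(C) = 1.0042 nats

The uniform distribution (where all probabilities equal 1/3) achieves the maximum entropy of log_e(3) = 1.0986 nats.

Distribution A has the highest entropy.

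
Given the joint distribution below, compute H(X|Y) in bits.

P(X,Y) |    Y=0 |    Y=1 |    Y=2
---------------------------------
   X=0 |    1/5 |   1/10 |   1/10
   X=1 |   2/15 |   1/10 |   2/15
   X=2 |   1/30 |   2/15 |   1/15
1.4676 bits

Using the chain rule: H(X|Y) = H(X,Y) - H(Y)

First, compute H(X,Y) = 3.0477 bits

Marginal P(Y) = (11/30, 1/3, 3/10)
H(Y) = 1.5801 bits

H(X|Y) = H(X,Y) - H(Y) = 3.0477 - 1.5801 = 1.4676 bits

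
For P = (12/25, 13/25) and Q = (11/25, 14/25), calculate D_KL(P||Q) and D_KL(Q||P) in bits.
D_KL(P||Q) = 0.0047, D_KL(Q||P) = 0.0046

KL divergence is not symmetric: D_KL(P||Q) ≠ D_KL(Q||P) in general.

D_KL(P||Q) = 0.0047 bits
D_KL(Q||P) = 0.0046 bits

No, they are not equal!

This asymmetry is why KL divergence is not a true distance metric.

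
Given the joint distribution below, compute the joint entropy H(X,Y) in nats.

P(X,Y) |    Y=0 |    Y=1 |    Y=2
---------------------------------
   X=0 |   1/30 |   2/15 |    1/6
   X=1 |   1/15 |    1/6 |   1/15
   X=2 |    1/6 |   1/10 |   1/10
2.0995 nats

Joint entropy is H(X,Y) = -Σ_{x,y} p(x,y) log p(x,y).

Summing over all non-zero entries:
H(X,Y) = -[1/30·log_e(1/30) + 2/15·log_e(2/15) + 1/6·log_e(1/6) + 1/15·log_e(1/15) + 1/6·log_e(1/6) + 1/15·log_e(1/15) + 1/6·log_e(1/6) + 1/10·log_e(1/10) + 1/10·log_e(1/10)]
H(X,Y) = 2.0995 nats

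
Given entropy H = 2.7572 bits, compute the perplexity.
6.7608

Perplexity is 2^H (or exp(H) for natural log).

H = 2.7572 bits
Perplexity = 2^2.7572 = 6.7608

Interpretation: The model's uncertainty is equivalent to choosing uniformly among 6.8 options.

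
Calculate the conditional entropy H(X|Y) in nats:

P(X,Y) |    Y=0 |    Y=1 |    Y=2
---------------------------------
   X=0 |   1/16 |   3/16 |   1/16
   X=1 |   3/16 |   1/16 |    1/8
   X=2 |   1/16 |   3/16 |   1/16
0.9962 nats

Using the chain rule: H(X|Y) = H(X,Y) - H(Y)

First, compute H(X,Y) = 2.0680 nats

Marginal P(Y) = (5/16, 7/16, 1/4)
H(Y) = 1.0717 nats

H(X|Y) = H(X,Y) - H(Y) = 2.0680 - 1.0717 = 0.9962 nats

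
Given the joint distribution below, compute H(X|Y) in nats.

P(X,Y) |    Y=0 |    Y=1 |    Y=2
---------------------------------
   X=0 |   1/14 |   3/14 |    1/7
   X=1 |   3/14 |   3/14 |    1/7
0.6558 nats

Using the chain rule: H(X|Y) = H(X,Y) - H(Y)

First, compute H(X,Y) = 1.7348 nats

Marginal P(Y) = (2/7, 3/7, 2/7)
H(Y) = 1.0790 nats

H(X|Y) = H(X,Y) - H(Y) = 1.7348 - 1.0790 = 0.6558 nats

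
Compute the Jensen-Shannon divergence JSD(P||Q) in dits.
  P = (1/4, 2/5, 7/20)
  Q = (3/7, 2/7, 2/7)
0.0079 dits

Jensen-Shannon divergence is:
JSD(P||Q) = 0.5 × D_KL(P||M) + 0.5 × D_KL(Q||M)
where M = 0.5 × (P + Q) is the mixture distribution.

M = 0.5 × (1/4, 2/5, 7/20) + 0.5 × (3/7, 2/7, 2/7) = (0.339286, 12/35, 0.317857)

D_KL(P||M) = 0.0083 dits
D_KL(Q||M) = 0.0076 dits

JSD(P||Q) = 0.5 × 0.0083 + 0.5 × 0.0076 = 0.0079 dits

Unlike KL divergence, JSD is symmetric and bounded: 0 ≤ JSD ≤ log(2).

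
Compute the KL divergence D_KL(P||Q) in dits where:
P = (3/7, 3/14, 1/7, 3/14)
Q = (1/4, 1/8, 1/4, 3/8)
0.0637 dits

KL divergence: D_KL(P||Q) = Σ p(x) log(p(x)/q(x))

Computing term by term:
  x=0: 3/7 × log_10[(3/7)/(1/4)] = 3/7 × 0.2341 = 0.1003
  x=1: 3/14 × log_10[(3/14)/(1/8)] = 3/14 × 0.2341 = 0.0502
  x=2: 1/7 × log_10[(1/7)/(1/4)] = 1/7 × -0.2430 = -0.0347
  x=3: 3/14 × log_10[(3/14)/(3/8)] = 3/14 × -0.2430 = -0.0521

D_KL(P||Q) = 0.0637 dits

Note: KL divergence is always non-negative and equals 0 iff P = Q.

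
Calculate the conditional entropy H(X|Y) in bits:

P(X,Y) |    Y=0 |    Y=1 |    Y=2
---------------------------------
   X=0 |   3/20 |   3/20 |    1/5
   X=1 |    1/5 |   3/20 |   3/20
0.9897 bits

Using the chain rule: H(X|Y) = H(X,Y) - H(Y)

First, compute H(X,Y) = 2.5710 bits

Marginal P(Y) = (7/20, 3/10, 7/20)
H(Y) = 1.5813 bits

H(X|Y) = H(X,Y) - H(Y) = 2.5710 - 1.5813 = 0.9897 bits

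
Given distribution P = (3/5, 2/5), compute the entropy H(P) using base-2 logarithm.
0.9710 bits

Shannon entropy is H(X) = -Σ p(x) log p(x).

For P = (3/5, 2/5):
H = -3/5 × log_2(3/5) -2/5 × log_2(2/5)
H = 0.9710 bits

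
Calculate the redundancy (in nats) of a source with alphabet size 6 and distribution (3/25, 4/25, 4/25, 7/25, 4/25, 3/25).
0.0468 nats

Redundancy measures how far a source is from maximum entropy:
R = H_max - H(X)

Maximum entropy for 6 symbols: H_max = log_e(6) = 1.7918 nats
Actual entropy: H(X) = 1.7449 nats
Redundancy: R = 1.7918 - 1.7449 = 0.0468 nats

This redundancy represents potential for compression: the source could be compressed by 0.0468 nats per symbol.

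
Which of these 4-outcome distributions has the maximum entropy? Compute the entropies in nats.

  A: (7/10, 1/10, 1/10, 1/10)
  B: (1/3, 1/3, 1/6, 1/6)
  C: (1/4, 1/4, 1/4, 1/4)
C

For a discrete distribution over n outcomes, entropy is maximized by the uniform distribution.

Computing entropies:
H(A) = 0.9404 nats
H(B) = 1.3297 nats
H(C) = 1.3863 nats

The uniform distribution (where all probabilities equal 1/4) achieves the maximum entropy of log_e(4) = 1.3863 nats.

Distribution C has the highest entropy.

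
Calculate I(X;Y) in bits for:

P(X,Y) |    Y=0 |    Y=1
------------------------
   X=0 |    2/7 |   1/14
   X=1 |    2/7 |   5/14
0.0903 bits

Mutual information: I(X;Y) = H(X) + H(Y) - H(X,Y)

Marginals:
P(X) = (5/14, 9/14), H(X) = 0.9403 bits
P(Y) = (4/7, 3/7), H(Y) = 0.9852 bits

Joint entropy: H(X,Y) = 1.8352 bits

I(X;Y) = 0.9403 + 0.9852 - 1.8352 = 0.0903 bits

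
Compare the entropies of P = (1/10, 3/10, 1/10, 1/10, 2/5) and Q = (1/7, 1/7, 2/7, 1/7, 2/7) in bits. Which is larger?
Q

Computing entropies in bits:
H(P) = 2.0464
H(Q) = 2.2359

Distribution Q has higher entropy.

Intuition: The distribution closer to uniform (more spread out) has higher entropy.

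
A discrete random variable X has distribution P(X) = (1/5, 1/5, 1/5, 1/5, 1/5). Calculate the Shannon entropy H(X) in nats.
1.6094 nats

Shannon entropy is H(X) = -Σ p(x) log p(x).

For P = (1/5, 1/5, 1/5, 1/5, 1/5):
H = -1/5 × log_e(1/5) -1/5 × log_e(1/5) -1/5 × log_e(1/5) -1/5 × log_e(1/5) -1/5 × log_e(1/5)
H = 1.6094 nats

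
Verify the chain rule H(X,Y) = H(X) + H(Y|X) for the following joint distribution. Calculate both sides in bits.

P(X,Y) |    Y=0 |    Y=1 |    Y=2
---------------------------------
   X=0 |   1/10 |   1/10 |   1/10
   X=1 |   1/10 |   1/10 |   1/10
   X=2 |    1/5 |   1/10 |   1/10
H(X,Y) = 3.1219, H(X) = 1.5710, H(Y|X) = 1.5510 (all in bits)

Chain rule: H(X,Y) = H(X) + H(Y|X)

Left side — joint entropy directly:
H(X,Y) = -Σ p(x,y) log p(x,y) = 3.1219 bits

Right side — compute H(Y|X) from the conditional distributions:
P(X) = (3/10, 3/10, 2/5), so H(X) = 1.5710 bits
H(Y|X) = Σ_x P(X=x) · H(Y|X=x):
  P(Y|X=0) = (1/3, 1/3, 1/3), H(Y|X=0) = 1.5850, weight P(X=0) = 3/10
  P(Y|X=1) = (1/3, 1/3, 1/3), H(Y|X=1) = 1.5850, weight P(X=1) = 3/10
  P(Y|X=2) = (1/2, 1/4, 1/4), H(Y|X=2) = 1.5000, weight P(X=2) = 2/5
H(Y|X) = 1.5510 bits

H(X) + H(Y|X) = 1.5710 + 1.5510 = 3.1219 bits

Both sides equal 3.1219 bits. ✓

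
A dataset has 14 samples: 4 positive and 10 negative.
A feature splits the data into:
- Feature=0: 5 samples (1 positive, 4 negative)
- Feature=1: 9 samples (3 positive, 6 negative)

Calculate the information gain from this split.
0.0150 bits

Information Gain = H(Y) - H(Y|Feature)

Before split:
P(positive) = 4/14 = 0.2857
H(Y) = 0.8631 bits

After split:
Feature=0: H = 0.7219 bits (weight = 5/14)
Feature=1: H = 0.9183 bits (weight = 9/14)
H(Y|Feature) = (5/14)×0.7219 + (9/14)×0.9183 = 0.8482 bits

Information Gain = 0.8631 - 0.8482 = 0.0150 bits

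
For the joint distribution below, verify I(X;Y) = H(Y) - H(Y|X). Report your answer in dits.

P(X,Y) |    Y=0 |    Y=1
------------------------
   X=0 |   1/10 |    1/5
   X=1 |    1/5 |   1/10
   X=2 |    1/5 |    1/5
I(X;Y) = 0.0148 dits

Mutual information has multiple equivalent forms:
- I(X;Y) = H(X) - H(X|Y)
- I(X;Y) = H(Y) - H(Y|X)
- I(X;Y) = H(X) + H(Y) - H(X,Y)

Computing all quantities:
H(X) = 0.4729, H(Y) = 0.3010, H(X,Y) = 0.7592
H(X|Y) = 0.4581, H(Y|X) = 0.2863

Verification:
H(X) - H(X|Y) = 0.4729 - 0.4581 = 0.0148
H(Y) - H(Y|X) = 0.3010 - 0.2863 = 0.0148
H(X) + H(Y) - H(X,Y) = 0.4729 + 0.3010 - 0.7592 = 0.0148

All forms give I(X;Y) = 0.0148 dits. ✓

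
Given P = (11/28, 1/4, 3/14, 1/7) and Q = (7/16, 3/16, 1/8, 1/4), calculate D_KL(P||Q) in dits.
0.0283 dits

KL divergence: D_KL(P||Q) = Σ p(x) log(p(x)/q(x))

Computing term by term:
  x=0: 11/28 × log_10[(11/28)/(7/16)] = 11/28 × -0.0467 = -0.0184
  x=1: 1/4 × log_10[(1/4)/(3/16)] = 1/4 × 0.1249 = 0.0312
  x=2: 3/14 × log_10[(3/14)/(1/8)] = 3/14 × 0.2341 = 0.0502
  x=3: 1/7 × log_10[(1/7)/(1/4)] = 1/7 × -0.2430 = -0.0347

D_KL(P||Q) = 0.0283 dits

Note: KL divergence is always non-negative and equals 0 iff P = Q.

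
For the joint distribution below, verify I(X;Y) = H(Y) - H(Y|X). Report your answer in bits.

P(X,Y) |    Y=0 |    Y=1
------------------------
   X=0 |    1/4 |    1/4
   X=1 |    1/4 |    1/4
I(X;Y) = 0.0000 bits

Mutual information has multiple equivalent forms:
- I(X;Y) = H(X) - H(X|Y)
- I(X;Y) = H(Y) - H(Y|X)
- I(X;Y) = H(X) + H(Y) - H(X,Y)

Computing all quantities:
H(X) = 1.0000, H(Y) = 1.0000, H(X,Y) = 2.0000
H(X|Y) = 1.0000, H(Y|X) = 1.0000

Verification:
H(X) - H(X|Y) = 1.0000 - 1.0000 = 0.0000
H(Y) - H(Y|X) = 1.0000 - 1.0000 = 0.0000
H(X) + H(Y) - H(X,Y) = 1.0000 + 1.0000 - 2.0000 = 0.0000

All forms give I(X;Y) = 0.0000 bits. ✓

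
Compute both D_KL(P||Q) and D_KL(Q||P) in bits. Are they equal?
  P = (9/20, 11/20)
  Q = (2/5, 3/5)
D_KL(P||Q) = 0.0074, D_KL(Q||P) = 0.0073

KL divergence is not symmetric: D_KL(P||Q) ≠ D_KL(Q||P) in general.

D_KL(P||Q) = 0.0074 bits
D_KL(Q||P) = 0.0073 bits

No, they are not equal!

This asymmetry is why KL divergence is not a true distance metric.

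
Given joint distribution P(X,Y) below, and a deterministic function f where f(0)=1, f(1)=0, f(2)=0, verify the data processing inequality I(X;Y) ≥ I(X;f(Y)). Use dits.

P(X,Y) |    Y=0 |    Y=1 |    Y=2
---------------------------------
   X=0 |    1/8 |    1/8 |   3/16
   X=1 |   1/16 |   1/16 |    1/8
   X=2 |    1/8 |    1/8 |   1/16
I(X;Y) = 0.0144, I(X;f(Y)) = 0.0037, inequality holds: 0.0144 ≥ 0.0037

Data Processing Inequality: For any Markov chain X → Y → Z, we have I(X;Y) ≥ I(X;Z).

Here Z = f(Y) is a deterministic function of Y, forming X → Y → Z.

Original I(X;Y) = 0.0144 dits

After applying f:
P(X,Z) where Z=f(Y):
- P(X,Z=0) = P(X,Y=1) + P(X,Y=2)
- P(X,Z=1) = P(X,Y=0)

I(X;Z) = I(X;f(Y)) = 0.0037 dits

Verification: 0.0144 ≥ 0.0037 ✓

Information cannot be created by processing; the function f can only lose information about X.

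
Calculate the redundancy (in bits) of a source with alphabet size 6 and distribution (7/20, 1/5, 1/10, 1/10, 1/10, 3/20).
0.1834 bits

Redundancy measures how far a source is from maximum entropy:
R = H_max - H(X)

Maximum entropy for 6 symbols: H_max = log_2(6) = 2.5850 bits
Actual entropy: H(X) = 2.4016 bits
Redundancy: R = 2.5850 - 2.4016 = 0.1834 bits

This redundancy represents potential for compression: the source could be compressed by 0.1834 bits per symbol.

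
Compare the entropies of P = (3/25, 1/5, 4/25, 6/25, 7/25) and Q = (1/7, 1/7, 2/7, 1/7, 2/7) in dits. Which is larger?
P

Computing entropies in dits:
H(P) = 0.6812
H(Q) = 0.6731

Distribution P has higher entropy.

Intuition: The distribution closer to uniform (more spread out) has higher entropy.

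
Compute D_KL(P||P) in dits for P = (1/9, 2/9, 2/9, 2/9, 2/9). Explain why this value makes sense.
0.0000 dits

KL divergence satisfies the Gibbs inequality: D_KL(P||Q) ≥ 0 for all distributions P, Q.

D_KL(P||Q) = Σ p(x) log(p(x)/q(x))
Each term is p(x) × log_10(p(x)/p(x)) = p(x) × log_10(1) = 0, so the sum is 0.
D_KL(P||Q) = 0.0000 dits

When P = Q, the KL divergence is exactly 0, as there is no 'divergence' between identical distributions.

This non-negativity is a fundamental property: relative entropy cannot be negative because it measures how different Q is from P.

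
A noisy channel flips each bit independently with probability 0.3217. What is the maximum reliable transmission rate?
0.0938 bits

For a binary symmetric channel (BSC) with error probability p:
Capacity C = 1 - H(p) bits per symbol

where H(p) = -p log₂(p) - (1-p) log₂(1-p) is the binary entropy function.

H(0.3217) = 0.9062 bits
C = 1 - 0.9062 = 0.0938 bits per symbol

This means we can reliably transmit up to 0.0938 bits of information per channel use.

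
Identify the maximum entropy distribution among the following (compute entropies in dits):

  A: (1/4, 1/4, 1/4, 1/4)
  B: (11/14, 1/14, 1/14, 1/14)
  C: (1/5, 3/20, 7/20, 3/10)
A

For a discrete distribution over n outcomes, entropy is maximized by the uniform distribution.

Computing entropies:
H(A) = 0.6021 dits
H(B) = 0.3279 dits
H(C) = 0.5798 dits

The uniform distribution (where all probabilities equal 1/4) achieves the maximum entropy of log_10(4) = 0.6021 dits.

Distribution A has the highest entropy.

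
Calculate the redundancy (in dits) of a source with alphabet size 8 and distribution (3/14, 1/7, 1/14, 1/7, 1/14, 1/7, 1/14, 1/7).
0.0312 dits

Redundancy measures how far a source is from maximum entropy:
R = H_max - H(X)

Maximum entropy for 8 symbols: H_max = log_10(8) = 0.9031 dits
Actual entropy: H(X) = 0.8719 dits
Redundancy: R = 0.9031 - 0.8719 = 0.0312 dits

This redundancy represents potential for compression: the source could be compressed by 0.0312 dits per symbol.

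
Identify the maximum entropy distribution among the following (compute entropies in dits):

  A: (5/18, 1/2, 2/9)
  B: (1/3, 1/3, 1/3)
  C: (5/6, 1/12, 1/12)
B

For a discrete distribution over n outcomes, entropy is maximized by the uniform distribution.

Computing entropies:
H(A) = 0.4502 dits
H(B) = 0.4771 dits
H(C) = 0.2458 dits

The uniform distribution (where all probabilities equal 1/3) achieves the maximum entropy of log_10(3) = 0.4771 dits.

Distribution B has the highest entropy.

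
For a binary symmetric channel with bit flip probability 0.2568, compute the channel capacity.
0.1781 bits

For a binary symmetric channel (BSC) with error probability p:
Capacity C = 1 - H(p) bits per symbol

where H(p) = -p log₂(p) - (1-p) log₂(1-p) is the binary entropy function.

H(0.2568) = 0.8219 bits
C = 1 - 0.8219 = 0.1781 bits per symbol

This means we can reliably transmit up to 0.1781 bits of information per channel use.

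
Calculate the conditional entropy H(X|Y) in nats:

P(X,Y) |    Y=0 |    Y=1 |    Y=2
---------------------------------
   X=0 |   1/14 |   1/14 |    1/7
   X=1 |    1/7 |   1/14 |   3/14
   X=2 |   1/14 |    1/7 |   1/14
1.0276 nats

Using the chain rule: H(X|Y) = H(X,Y) - H(Y)

First, compute H(X,Y) = 2.1066 nats

Marginal P(Y) = (2/7, 2/7, 3/7)
H(Y) = 1.0790 nats

H(X|Y) = H(X,Y) - H(Y) = 2.1066 - 1.0790 = 1.0276 nats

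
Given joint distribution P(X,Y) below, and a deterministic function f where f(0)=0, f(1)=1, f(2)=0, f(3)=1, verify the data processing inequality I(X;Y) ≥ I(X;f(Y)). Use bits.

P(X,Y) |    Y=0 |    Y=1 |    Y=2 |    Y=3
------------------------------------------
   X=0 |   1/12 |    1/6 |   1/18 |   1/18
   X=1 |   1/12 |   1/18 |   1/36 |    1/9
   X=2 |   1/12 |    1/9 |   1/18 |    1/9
I(X;Y) = 0.0579, I(X;f(Y)) = 0.0001, inequality holds: 0.0579 ≥ 0.0001

Data Processing Inequality: For any Markov chain X → Y → Z, we have I(X;Y) ≥ I(X;Z).

Here Z = f(Y) is a deterministic function of Y, forming X → Y → Z.

Original I(X;Y) = 0.0579 bits

After applying f:
P(X,Z) where Z=f(Y):
- P(X,Z=0) = P(X,Y=0) + P(X,Y=2)
- P(X,Z=1) = P(X,Y=1) + P(X,Y=3)

I(X;Z) = I(X;f(Y)) = 0.0001 bits

Verification: 0.0579 ≥ 0.0001 ✓

Information cannot be created by processing; the function f can only lose information about X.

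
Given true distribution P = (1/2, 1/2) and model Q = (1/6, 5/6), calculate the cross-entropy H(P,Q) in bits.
1.4240 bits

Cross-entropy: H(P,Q) = -Σ p(x) log q(x)

Alternatively: H(P,Q) = H(P) + D_KL(P||Q)
H(P) = 1.0000 bits
D_KL(P||Q) = 0.4240 bits

H(P,Q) = 1.0000 + 0.4240 = 1.4240 bits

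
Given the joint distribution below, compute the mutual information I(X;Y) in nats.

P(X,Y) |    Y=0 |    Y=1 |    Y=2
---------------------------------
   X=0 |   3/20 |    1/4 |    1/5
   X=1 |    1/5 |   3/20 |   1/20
0.0443 nats

Mutual information: I(X;Y) = H(X) + H(Y) - H(X,Y)

Marginals:
P(X) = (3/5, 2/5), H(X) = 0.6730 nats
P(Y) = (7/20, 2/5, 1/4), H(Y) = 1.0805 nats

Joint entropy: H(X,Y) = 1.7093 nats

I(X;Y) = 0.6730 + 1.0805 - 1.7093 = 0.0443 nats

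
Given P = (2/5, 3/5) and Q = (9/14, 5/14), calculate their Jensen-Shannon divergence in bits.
0.0431 bits

Jensen-Shannon divergence is:
JSD(P||Q) = 0.5 × D_KL(P||M) + 0.5 × D_KL(Q||M)
where M = 0.5 × (P + Q) is the mixture distribution.

M = 0.5 × (2/5, 3/5) + 0.5 × (9/14, 5/14) = (0.521429, 0.478571)

D_KL(P||M) = 0.0427 bits
D_KL(Q||M) = 0.0434 bits

JSD(P||Q) = 0.5 × 0.0427 + 0.5 × 0.0434 = 0.0431 bits

Unlike KL divergence, JSD is symmetric and bounded: 0 ≤ JSD ≤ log(2).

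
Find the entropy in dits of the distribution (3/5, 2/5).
0.2923 dits

Shannon entropy is H(X) = -Σ p(x) log p(x).

For P = (3/5, 2/5):
H = -3/5 × log_10(3/5) -2/5 × log_10(2/5)
H = 0.2923 dits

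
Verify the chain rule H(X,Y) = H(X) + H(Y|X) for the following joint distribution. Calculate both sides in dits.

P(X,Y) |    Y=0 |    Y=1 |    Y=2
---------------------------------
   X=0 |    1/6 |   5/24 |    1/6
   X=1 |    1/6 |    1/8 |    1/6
H(X,Y) = 0.7736, H(X) = 0.2995, H(Y|X) = 0.4741 (all in dits)

Chain rule: H(X,Y) = H(X) + H(Y|X)

Left side — joint entropy directly:
H(X,Y) = -Σ p(x,y) log p(x,y) = 0.7736 dits

Right side — compute H(Y|X) from the conditional distributions:
P(X) = (13/24, 11/24), so H(X) = 0.2995 dits
H(Y|X) = Σ_x P(X=x) · H(Y|X=x):
  P(Y|X=0) = (4/13, 5/13, 4/13), H(Y|X=0) = 0.4746, weight P(X=0) = 13/24
  P(Y|X=1) = (4/11, 3/11, 4/11), H(Y|X=1) = 0.4734, weight P(X=1) = 11/24
H(Y|X) = 0.4741 dits

H(X) + H(Y|X) = 0.2995 + 0.4741 = 0.7736 dits

Both sides equal 0.7736 dits. ✓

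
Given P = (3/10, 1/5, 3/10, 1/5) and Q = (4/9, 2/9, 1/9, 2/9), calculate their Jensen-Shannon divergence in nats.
0.0302 nats

Jensen-Shannon divergence is:
JSD(P||Q) = 0.5 × D_KL(P||M) + 0.5 × D_KL(Q||M)
where M = 0.5 × (P + Q) is the mixture distribution.

M = 0.5 × (3/10, 1/5, 3/10, 1/5) + 0.5 × (4/9, 2/9, 1/9, 2/9) = (0.372222, 0.211111, 0.205556, 0.211111)

D_KL(P||M) = 0.0271 nats
D_KL(Q||M) = 0.0333 nats

JSD(P||Q) = 0.5 × 0.0271 + 0.5 × 0.0333 = 0.0302 nats

Unlike KL divergence, JSD is symmetric and bounded: 0 ≤ JSD ≤ log(2).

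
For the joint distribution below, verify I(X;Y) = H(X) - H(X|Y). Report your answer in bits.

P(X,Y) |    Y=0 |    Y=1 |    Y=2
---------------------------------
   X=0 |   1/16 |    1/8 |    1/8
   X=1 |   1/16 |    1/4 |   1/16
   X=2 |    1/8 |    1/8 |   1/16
I(X;Y) = 0.0794 bits

Mutual information has multiple equivalent forms:
- I(X;Y) = H(X) - H(X|Y)
- I(X;Y) = H(Y) - H(Y|X)
- I(X;Y) = H(X) + H(Y) - H(X,Y)

Computing all quantities:
H(X) = 1.5794, H(Y) = 1.5000, H(X,Y) = 3.0000
H(X|Y) = 1.5000, H(Y|X) = 1.4206

Verification:
H(X) - H(X|Y) = 1.5794 - 1.5000 = 0.0794
H(Y) - H(Y|X) = 1.5000 - 1.4206 = 0.0794
H(X) + H(Y) - H(X,Y) = 1.5794 + 1.5000 - 3.0000 = 0.0794

All forms give I(X;Y) = 0.0794 bits. ✓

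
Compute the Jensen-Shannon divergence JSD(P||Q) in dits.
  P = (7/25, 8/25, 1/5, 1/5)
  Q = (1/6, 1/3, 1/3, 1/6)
0.0072 dits

Jensen-Shannon divergence is:
JSD(P||Q) = 0.5 × D_KL(P||M) + 0.5 × D_KL(Q||M)
where M = 0.5 × (P + Q) is the mixture distribution.

M = 0.5 × (7/25, 8/25, 1/5, 1/5) + 0.5 × (1/6, 1/3, 1/3, 1/6) = (0.223333, 0.326667, 4/15, 0.183333)

D_KL(P||M) = 0.0072 dits
D_KL(Q||M) = 0.0071 dits

JSD(P||Q) = 0.5 × 0.0072 + 0.5 × 0.0071 = 0.0072 dits

Unlike KL divergence, JSD is symmetric and bounded: 0 ≤ JSD ≤ log(2).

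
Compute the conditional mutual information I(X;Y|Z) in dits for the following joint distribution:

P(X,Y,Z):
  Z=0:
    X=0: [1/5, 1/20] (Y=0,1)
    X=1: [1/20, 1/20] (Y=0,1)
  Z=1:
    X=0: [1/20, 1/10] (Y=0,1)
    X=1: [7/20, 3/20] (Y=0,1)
0.0205 dits

Conditional mutual information: I(X;Y|Z) = H(X|Z) + H(Y|Z) - H(X,Y|Z)

H(Z) = 0.2812
H(X,Z) = 0.5246 → H(X|Z) = 0.2434
H(Y,Z) = 0.5602 → H(Y|Z) = 0.2790
H(X,Y,Z) = 0.7832 → H(X,Y|Z) = 0.5020

I(X;Y|Z) = 0.2434 + 0.2790 - 0.5020 = 0.0205 dits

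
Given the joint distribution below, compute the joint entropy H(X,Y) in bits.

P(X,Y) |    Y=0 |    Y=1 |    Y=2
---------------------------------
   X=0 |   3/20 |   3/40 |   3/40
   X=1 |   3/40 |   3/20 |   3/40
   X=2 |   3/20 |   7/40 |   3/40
3.0730 bits

Joint entropy is H(X,Y) = -Σ_{x,y} p(x,y) log p(x,y).

Summing over all non-zero entries:
H(X,Y) = -[3/20·log_2(3/20) + 3/40·log_2(3/40) + 3/40·log_2(3/40) + 3/40·log_2(3/40) + 3/20·log_2(3/20) + 3/40·log_2(3/40) + 3/20·log_2(3/20) + 7/40·log_2(7/40) + 3/40·log_2(3/40)]
H(X,Y) = 3.0730 bits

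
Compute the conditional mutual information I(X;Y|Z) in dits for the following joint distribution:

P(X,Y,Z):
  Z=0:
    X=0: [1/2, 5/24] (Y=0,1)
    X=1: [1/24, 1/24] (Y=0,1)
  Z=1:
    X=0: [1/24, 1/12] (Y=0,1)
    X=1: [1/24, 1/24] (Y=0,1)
0.0042 dits

Conditional mutual information: I(X;Y|Z) = H(X|Z) + H(Y|Z) - H(X,Y|Z)

H(Z) = 0.2222
H(X,Z) = 0.3988 → H(X|Z) = 0.1766
H(Y,Z) = 0.4976 → H(Y|Z) = 0.2753
H(X,Y,Z) = 0.6699 → H(X,Y|Z) = 0.4477

I(X;Y|Z) = 0.1766 + 0.2753 - 0.4477 = 0.0042 dits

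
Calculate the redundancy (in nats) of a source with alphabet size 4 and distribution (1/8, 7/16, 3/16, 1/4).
0.1042 nats

Redundancy measures how far a source is from maximum entropy:
R = H_max - H(X)

Maximum entropy for 4 symbols: H_max = log_e(4) = 1.3863 nats
Actual entropy: H(X) = 1.2820 nats
Redundancy: R = 1.3863 - 1.2820 = 0.1042 nats

This redundancy represents potential for compression: the source could be compressed by 0.1042 nats per symbol.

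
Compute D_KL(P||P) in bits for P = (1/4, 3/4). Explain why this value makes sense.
0.0000 bits

KL divergence satisfies the Gibbs inequality: D_KL(P||Q) ≥ 0 for all distributions P, Q.

D_KL(P||Q) = Σ p(x) log(p(x)/q(x))
Each term is p(x) × log_2(p(x)/p(x)) = p(x) × log_2(1) = 0, so the sum is 0.
D_KL(P||Q) = 0.0000 bits

When P = Q, the KL divergence is exactly 0, as there is no 'divergence' between identical distributions.

This non-negativity is a fundamental property: relative entropy cannot be negative because it measures how different Q is from P.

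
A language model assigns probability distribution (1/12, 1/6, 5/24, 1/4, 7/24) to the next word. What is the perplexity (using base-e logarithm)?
4.6573

Perplexity is e^H (or exp(H) for natural log).

First, H = -Σ p log p = 1.5384 nats
Perplexity = e^1.5384 = 4.6573

Interpretation: The model's uncertainty is equivalent to choosing uniformly among 4.7 options.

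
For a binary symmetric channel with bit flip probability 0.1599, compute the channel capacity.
0.3659 bits

For a binary symmetric channel (BSC) with error probability p:
Capacity C = 1 - H(p) bits per symbol

where H(p) = -p log₂(p) - (1-p) log₂(1-p) is the binary entropy function.

H(0.1599) = 0.6341 bits
C = 1 - 0.6341 = 0.3659 bits per symbol

This means we can reliably transmit up to 0.3659 bits of information per channel use.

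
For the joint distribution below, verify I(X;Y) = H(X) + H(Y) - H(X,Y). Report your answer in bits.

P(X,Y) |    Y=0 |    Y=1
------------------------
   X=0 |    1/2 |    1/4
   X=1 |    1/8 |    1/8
I(X;Y) = 0.0157 bits

Mutual information has multiple equivalent forms:
- I(X;Y) = H(X) - H(X|Y)
- I(X;Y) = H(Y) - H(Y|X)
- I(X;Y) = H(X) + H(Y) - H(X,Y)

Computing all quantities:
H(X) = 0.8113, H(Y) = 0.9544, H(X,Y) = 1.7500
H(X|Y) = 0.7956, H(Y|X) = 0.9387

Verification:
H(X) - H(X|Y) = 0.8113 - 0.7956 = 0.0157
H(Y) - H(Y|X) = 0.9544 - 0.9387 = 0.0157
H(X) + H(Y) - H(X,Y) = 0.8113 + 0.9544 - 1.7500 = 0.0157

All forms give I(X;Y) = 0.0157 bits. ✓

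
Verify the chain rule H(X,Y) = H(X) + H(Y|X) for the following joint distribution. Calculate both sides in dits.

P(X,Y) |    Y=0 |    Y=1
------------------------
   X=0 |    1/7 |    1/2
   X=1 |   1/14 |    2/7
H(X,Y) = 0.5086, H(X) = 0.2831, H(Y|X) = 0.2255 (all in dits)

Chain rule: H(X,Y) = H(X) + H(Y|X)

Left side — joint entropy directly:
H(X,Y) = -Σ p(x,y) log p(x,y) = 0.5086 dits

Right side — compute H(Y|X) from the conditional distributions:
P(X) = (9/14, 5/14), so H(X) = 0.2831 dits
H(Y|X) = Σ_x P(X=x) · H(Y|X=x):
  P(Y|X=0) = (2/9, 7/9), H(Y|X=0) = 0.2300, weight P(X=0) = 9/14
  P(Y|X=1) = (1/5, 4/5), H(Y|X=1) = 0.2173, weight P(X=1) = 5/14
H(Y|X) = 0.2255 dits

H(X) + H(Y|X) = 0.2831 + 0.2255 = 0.5086 dits

Both sides equal 0.5086 dits. ✓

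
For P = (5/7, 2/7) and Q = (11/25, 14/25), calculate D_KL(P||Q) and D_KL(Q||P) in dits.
D_KL(P||Q) = 0.0668, D_KL(Q||P) = 0.0711

KL divergence is not symmetric: D_KL(P||Q) ≠ D_KL(Q||P) in general.

D_KL(P||Q) = 0.0668 dits
D_KL(Q||P) = 0.0711 dits

No, they are not equal!

This asymmetry is why KL divergence is not a true distance metric.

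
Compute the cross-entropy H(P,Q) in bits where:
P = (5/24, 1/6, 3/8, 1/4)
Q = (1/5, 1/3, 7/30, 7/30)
2.0601 bits

Cross-entropy: H(P,Q) = -Σ p(x) log q(x)

Alternatively: H(P,Q) = H(P) + D_KL(P||Q)
H(P) = 1.9329 bits
D_KL(P||Q) = 0.1272 bits

H(P,Q) = 1.9329 + 0.1272 = 2.0601 bits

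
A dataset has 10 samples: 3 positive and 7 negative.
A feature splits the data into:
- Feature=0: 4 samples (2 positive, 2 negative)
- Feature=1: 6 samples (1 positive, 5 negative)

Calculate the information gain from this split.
0.0913 bits

Information Gain = H(Y) - H(Y|Feature)

Before split:
P(positive) = 3/10 = 0.3000
H(Y) = 0.8813 bits

After split:
Feature=0: H = 1.0000 bits (weight = 4/10)
Feature=1: H = 0.6500 bits (weight = 6/10)
H(Y|Feature) = (4/10)×1.0000 + (6/10)×0.6500 = 0.7900 bits

Information Gain = 0.8813 - 0.7900 = 0.0913 bits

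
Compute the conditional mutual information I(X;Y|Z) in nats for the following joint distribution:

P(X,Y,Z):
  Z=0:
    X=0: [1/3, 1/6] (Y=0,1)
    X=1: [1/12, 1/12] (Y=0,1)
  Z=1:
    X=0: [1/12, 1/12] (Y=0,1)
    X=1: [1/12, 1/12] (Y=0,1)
0.0073 nats

Conditional mutual information: I(X;Y|Z) = H(X|Z) + H(Y|Z) - H(X,Y|Z)

H(Z) = 0.6365
H(X,Z) = 1.2425 → H(X|Z) = 0.6059
H(Y,Z) = 1.3086 → H(Y|Z) = 0.6721
H(X,Y,Z) = 1.9073 → H(X,Y|Z) = 1.2708

I(X;Y|Z) = 0.6059 + 0.6721 - 1.2708 = 0.0073 nats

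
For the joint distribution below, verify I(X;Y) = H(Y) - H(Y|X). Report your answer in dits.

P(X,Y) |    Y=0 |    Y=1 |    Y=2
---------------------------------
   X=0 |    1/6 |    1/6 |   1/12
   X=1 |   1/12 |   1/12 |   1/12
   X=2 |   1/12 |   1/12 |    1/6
I(X;Y) = 0.0164 dits

Mutual information has multiple equivalent forms:
- I(X;Y) = H(X) - H(X|Y)
- I(X;Y) = H(Y) - H(Y|X)
- I(X;Y) = H(X) + H(Y) - H(X,Y)

Computing all quantities:
H(X) = 0.4680, H(Y) = 0.4771, H(X,Y) = 0.9287
H(X|Y) = 0.4515, H(Y|X) = 0.4607

Verification:
H(X) - H(X|Y) = 0.4680 - 0.4515 = 0.0164
H(Y) - H(Y|X) = 0.4771 - 0.4607 = 0.0164
H(X) + H(Y) - H(X,Y) = 0.4680 + 0.4771 - 0.9287 = 0.0164

All forms give I(X;Y) = 0.0164 dits. ✓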